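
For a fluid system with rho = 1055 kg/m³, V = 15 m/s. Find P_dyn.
Formula: P_{dyn} = \frac{1}{2} \rho V^2
P_dyn = 0.5·1055·15²/1000 = 118.7 kPa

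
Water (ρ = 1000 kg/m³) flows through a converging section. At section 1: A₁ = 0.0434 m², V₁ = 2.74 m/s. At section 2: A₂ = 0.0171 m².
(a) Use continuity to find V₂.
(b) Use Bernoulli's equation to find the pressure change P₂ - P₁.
(a) Continuity: A₁V₁=A₂V₂ -> V₂=A₁V₁/A₂=0.0434*2.74/0.0171=6.95 m/s
(b) Bernoulli: P₂-P₁=0.5*rho*(V₁^2-V₂^2)/1000=0.5*1000*(2.74^2-6.95^2)/1000=-20.4 kPa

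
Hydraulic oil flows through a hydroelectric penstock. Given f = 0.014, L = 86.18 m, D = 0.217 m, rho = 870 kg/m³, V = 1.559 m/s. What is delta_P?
Formula: \Delta P = f \frac{L}{D} \frac{\rho V^2}{2}
delta_P = 0.014·(86.18/0.217)·0.5·870·1.559²/1000 = 5.878 kPa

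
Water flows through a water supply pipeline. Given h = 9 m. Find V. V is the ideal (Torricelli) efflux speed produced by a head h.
Formula: V = \sqrt{2 g h}
V = √(2·9.81·9) = 13.29 m/s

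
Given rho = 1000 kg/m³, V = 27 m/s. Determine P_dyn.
Formula: P_{dyn} = \frac{1}{2} \rho V^2
P_dyn = 0.5·1000·27²/1000 = 364.5 kPa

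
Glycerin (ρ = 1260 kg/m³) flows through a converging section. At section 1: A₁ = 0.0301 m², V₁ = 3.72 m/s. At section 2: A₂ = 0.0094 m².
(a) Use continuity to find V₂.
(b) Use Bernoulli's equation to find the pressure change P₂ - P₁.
(a) Continuity: A₁V₁=A₂V₂ -> V₂=A₁V₁/A₂=0.0301*3.72/0.0094=11.91 m/s
(b) Bernoulli: P₂-P₁=0.5*rho*(V₁^2-V₂^2)/1000=0.5*1260*(3.72^2-11.91^2)/1000=-80.65 kPa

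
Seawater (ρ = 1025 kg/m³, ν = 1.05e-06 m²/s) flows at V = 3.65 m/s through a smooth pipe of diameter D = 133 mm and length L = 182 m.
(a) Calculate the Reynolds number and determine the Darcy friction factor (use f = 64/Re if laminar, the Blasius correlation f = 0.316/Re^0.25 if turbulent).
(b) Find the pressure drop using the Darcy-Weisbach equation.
(a) Re = V·D/ν = 3.65·0.133/1.05e-06 = 462330 → turbulent (Re > 4000); f = 0.316/Re^0.25 = 0.316/462330^0.25 = 0.012119 (Blasius is strictly valid for Re ≲ 1e5; used here as the smooth-pipe estimate the problem specifies)
(b) Darcy-Weisbach: ΔP = f·(L/D)·½ρV²/1000 = 0.012119·(182/0.133)·½·1025·3.65²/1000 = 113.2 kPa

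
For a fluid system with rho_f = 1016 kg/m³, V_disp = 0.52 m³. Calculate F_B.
Formula: F_B = \rho_f g V_{disp}
F_B = 1016·9.81·0.52 = 5183 N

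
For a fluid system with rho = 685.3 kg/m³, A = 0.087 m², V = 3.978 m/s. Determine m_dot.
Formula: \dot{m} = \rho A V
m_dot = 685.3·0.087·3.978 = 237.2 kg/s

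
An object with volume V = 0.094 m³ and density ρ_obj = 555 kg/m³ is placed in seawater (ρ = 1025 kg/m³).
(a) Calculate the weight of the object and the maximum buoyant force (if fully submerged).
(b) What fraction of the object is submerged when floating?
(a) W=rho_obj*g*V=555*9.81*0.094=511.8 N; F_B(max)=rho*g*V=1025*9.81*0.094=945.2 N
(b) Floating fraction=rho_obj/rho=555/1025=0.541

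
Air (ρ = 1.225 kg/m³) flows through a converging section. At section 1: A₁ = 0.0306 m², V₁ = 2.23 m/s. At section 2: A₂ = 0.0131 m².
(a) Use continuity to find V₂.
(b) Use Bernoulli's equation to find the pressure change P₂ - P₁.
(a) Continuity: A₁V₁=A₂V₂ -> V₂=A₁V₁/A₂=0.0306*2.23/0.0131=5.21 m/s
(b) Bernoulli: P₂-P₁=0.5*rho*(V₁^2-V₂^2)/1000=0.5*1.225*(2.23^2-5.21^2)/1000=-0.01358 kPa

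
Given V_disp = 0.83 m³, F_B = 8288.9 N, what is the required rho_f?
Formula: F_B = \rho_f g V_{disp}
Substituting knowns: 8288.9 = rho_f·9.81·0.83
Solving for rho_f: rho_f = 8288.9/(9.81·0.83) = 1018 kg/m³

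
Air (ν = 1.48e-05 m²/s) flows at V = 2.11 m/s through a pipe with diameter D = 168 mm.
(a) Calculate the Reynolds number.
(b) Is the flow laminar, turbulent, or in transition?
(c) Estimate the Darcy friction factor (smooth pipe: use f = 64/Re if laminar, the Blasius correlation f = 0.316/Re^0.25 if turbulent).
(a) Re = V·D/ν = 2.11·0.168/1.48e-05 = 23951
(b) Flow regime: turbulent (Re > 4000)
(c) Friction factor: f = 0.316/Re^0.25 = 0.316/23951^0.25 = 0.0254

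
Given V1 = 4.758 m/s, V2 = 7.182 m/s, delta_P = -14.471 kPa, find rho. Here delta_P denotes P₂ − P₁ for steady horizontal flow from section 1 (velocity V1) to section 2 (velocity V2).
Formula: \Delta P = \frac{1}{2} \rho (V_1^2 - V_2^2)
Substituting knowns: -14.471 = 0.5·rho·(4.758² − 7.182²)/1000
Solving for rho: rho = 2·(-14.471·1000)/(4.758² − 7.182²) = 1000 kg/m³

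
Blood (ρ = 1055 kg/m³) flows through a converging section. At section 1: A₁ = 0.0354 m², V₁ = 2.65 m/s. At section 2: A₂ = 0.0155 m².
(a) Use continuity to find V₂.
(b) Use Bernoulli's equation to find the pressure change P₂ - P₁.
(a) Continuity: A₁V₁=A₂V₂ -> V₂=A₁V₁/A₂=0.0354*2.65/0.0155=6.05 m/s
(b) Bernoulli: P₂-P₁=0.5*rho*(V₁^2-V₂^2)/1000=0.5*1055*(2.65^2-6.05^2)/1000=-15.6 kPa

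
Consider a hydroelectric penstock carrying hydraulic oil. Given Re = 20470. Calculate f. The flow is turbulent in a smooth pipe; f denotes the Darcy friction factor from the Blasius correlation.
Formula: f = \frac{0.316}{Re^{0.25}}
f = 0.316/20470^0.25 = 0.02642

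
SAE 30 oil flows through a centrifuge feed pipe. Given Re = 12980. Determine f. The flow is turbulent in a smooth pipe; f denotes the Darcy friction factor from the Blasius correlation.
Formula: f = \frac{0.316}{Re^{0.25}}
f = 0.316/12980^0.25 = 0.02961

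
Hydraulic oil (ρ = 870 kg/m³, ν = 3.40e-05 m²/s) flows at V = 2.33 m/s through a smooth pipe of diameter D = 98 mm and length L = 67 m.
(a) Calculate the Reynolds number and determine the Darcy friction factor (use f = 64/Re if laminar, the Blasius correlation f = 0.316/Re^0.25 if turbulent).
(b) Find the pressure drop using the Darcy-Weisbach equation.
(a) Re = V·D/ν = 2.33·0.098/3.40e-05 = 6715.9 → turbulent (Re > 4000); f = 0.316/Re^0.25 = 0.316/6715.9^0.25 = 0.034907
(b) Darcy-Weisbach: ΔP = f·(L/D)·½ρV²/1000 = 0.034907·(67/0.098)·½·870·2.33²/1000 = 56.36 kPa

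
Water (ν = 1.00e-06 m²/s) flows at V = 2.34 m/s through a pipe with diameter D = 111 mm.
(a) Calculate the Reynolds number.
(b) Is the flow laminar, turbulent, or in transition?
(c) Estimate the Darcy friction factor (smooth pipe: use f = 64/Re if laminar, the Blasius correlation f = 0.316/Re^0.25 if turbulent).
(a) Re = V·D/ν = 2.34·0.111/1.00e-06 = 259740
(b) Flow regime: turbulent (Re > 4000)
(c) Friction factor: f = 0.316/Re^0.25 = 0.316/259740^0.25 = 0.014 (Blasius is strictly valid for Re ≲ 1e5; used here as the smooth-pipe estimate the problem specifies)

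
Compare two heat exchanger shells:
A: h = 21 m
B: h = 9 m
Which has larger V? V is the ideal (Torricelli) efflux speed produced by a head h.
V(A) = 20.3 m/s, V(B) = 13.29 m/s. Answer: A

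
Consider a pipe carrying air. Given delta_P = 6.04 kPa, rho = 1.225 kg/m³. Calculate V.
Formula: V = \sqrt{\frac{2 \Delta P}{\rho}}
V = √(2·(6.04·1000)/1.225) = 99.3 m/s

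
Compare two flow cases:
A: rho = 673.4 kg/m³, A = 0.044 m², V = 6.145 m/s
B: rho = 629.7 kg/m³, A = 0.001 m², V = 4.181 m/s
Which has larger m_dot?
m_dot(A) = 182.1 kg/s, m_dot(B) = 2.633 kg/s. Answer: A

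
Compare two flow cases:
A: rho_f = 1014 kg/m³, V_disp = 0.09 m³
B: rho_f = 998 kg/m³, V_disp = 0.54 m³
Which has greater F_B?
F_B(A) = 895.3 N, F_B(B) = 5287 N. Answer: B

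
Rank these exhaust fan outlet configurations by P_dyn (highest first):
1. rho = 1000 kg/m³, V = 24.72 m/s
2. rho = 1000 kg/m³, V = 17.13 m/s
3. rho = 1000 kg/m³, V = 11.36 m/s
Case 1: P_dyn = 305.5 kPa
Case 2: P_dyn = 146.7 kPa
Case 3: P_dyn = 64.52 kPa
Ranking (highest first): 1, 2, 3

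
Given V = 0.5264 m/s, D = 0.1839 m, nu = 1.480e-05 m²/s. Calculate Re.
Formula: Re = \frac{V D}{\nu}
Re = 0.5264·0.1839/1.480e-05 = 6541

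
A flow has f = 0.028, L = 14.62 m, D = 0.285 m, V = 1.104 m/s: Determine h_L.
Formula: h_L = f \frac{L}{D} \frac{V^2}{2g}
h_L = 0.028·(14.62/0.285)·1.104²/(2·9.81) = 0.08923 m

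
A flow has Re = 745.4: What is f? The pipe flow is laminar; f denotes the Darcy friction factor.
Formula: f = \frac{64}{Re}
f = 64/745.4 = 0.08586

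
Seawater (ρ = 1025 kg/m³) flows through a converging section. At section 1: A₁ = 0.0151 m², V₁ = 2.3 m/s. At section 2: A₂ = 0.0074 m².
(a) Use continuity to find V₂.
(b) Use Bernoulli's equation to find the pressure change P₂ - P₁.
(a) Continuity: A₁V₁=A₂V₂ -> V₂=A₁V₁/A₂=0.0151*2.3/0.0074=4.69 m/s
(b) Bernoulli: P₂-P₁=0.5*rho*(V₁^2-V₂^2)/1000=0.5*1025*(2.3^2-4.69^2)/1000=-8.562 kPa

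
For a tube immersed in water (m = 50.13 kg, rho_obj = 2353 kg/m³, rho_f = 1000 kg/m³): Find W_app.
Formula: W_{app} = mg\left(1 - \frac{\rho_f}{\rho_{obj}}\right)
W_app = 50.13·9.81·(1 − 1000/2353) = 282.8 N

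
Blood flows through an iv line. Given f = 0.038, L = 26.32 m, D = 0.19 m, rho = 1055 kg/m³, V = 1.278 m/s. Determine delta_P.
Formula: \Delta P = f \frac{L}{D} \frac{\rho V^2}{2}
delta_P = 0.038·(26.32/0.19)·0.5·1055·1.278²/1000 = 4.535 kPa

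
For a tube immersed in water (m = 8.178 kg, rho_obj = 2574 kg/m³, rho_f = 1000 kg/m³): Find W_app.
Formula: W_{app} = mg\left(1 - \frac{\rho_f}{\rho_{obj}}\right)
W_app = 8.178·9.81·(1 − 1000/2574) = 49.06 N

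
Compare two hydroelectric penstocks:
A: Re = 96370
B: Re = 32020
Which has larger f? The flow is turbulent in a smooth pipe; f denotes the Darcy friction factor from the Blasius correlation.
f(A) = 0.01794, f(B) = 0.02362. Answer: B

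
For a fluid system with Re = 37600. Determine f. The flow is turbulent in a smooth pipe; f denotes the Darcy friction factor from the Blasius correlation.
Formula: f = \frac{0.316}{Re^{0.25}}
f = 0.316/37600^0.25 = 0.02269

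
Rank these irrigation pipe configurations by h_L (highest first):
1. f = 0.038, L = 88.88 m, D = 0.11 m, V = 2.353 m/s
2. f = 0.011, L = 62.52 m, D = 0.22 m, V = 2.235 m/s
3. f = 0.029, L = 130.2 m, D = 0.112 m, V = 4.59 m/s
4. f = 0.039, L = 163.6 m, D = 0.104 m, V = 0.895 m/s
Case 1: h_L = 8.664 m
Case 2: h_L = 0.7959 m
Case 3: h_L = 36.2 m
Case 4: h_L = 2.505 m
Ranking (highest first): 3, 1, 4, 2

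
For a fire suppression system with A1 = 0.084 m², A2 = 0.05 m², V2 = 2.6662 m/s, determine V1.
Formula: V_2 = \frac{A_1 V_1}{A_2}
Substituting knowns: 2.6662 = 0.084·V1/0.05
Solving for V1: V1 = 2.6662·0.05/0.084 = 1.587 m/s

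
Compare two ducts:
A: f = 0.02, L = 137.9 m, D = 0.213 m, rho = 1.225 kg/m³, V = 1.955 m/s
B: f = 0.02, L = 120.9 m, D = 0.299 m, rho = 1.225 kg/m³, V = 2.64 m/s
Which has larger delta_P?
delta_P(A) = 0.03031 kPa, delta_P(B) = 0.03452 kPa. Answer: B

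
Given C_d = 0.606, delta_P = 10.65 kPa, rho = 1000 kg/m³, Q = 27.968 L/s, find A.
Formula: Q = C_d A \sqrt{\frac{2 \Delta P}{\rho}}
Substituting knowns: 27.968 = 0.606·A·√(2·(10.65·1000)/1000)·1000
Solving for A: A = (27.968/1000)/(0.606·√(2·(10.65·1000)/1000)) = 0.01 m²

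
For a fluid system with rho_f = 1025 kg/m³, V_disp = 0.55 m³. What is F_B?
Formula: F_B = \rho_f g V_{disp}
F_B = 1025·9.81·0.55 = 5530 N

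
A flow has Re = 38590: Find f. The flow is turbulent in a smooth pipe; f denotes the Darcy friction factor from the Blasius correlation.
Formula: f = \frac{0.316}{Re^{0.25}}
f = 0.316/38590^0.25 = 0.02255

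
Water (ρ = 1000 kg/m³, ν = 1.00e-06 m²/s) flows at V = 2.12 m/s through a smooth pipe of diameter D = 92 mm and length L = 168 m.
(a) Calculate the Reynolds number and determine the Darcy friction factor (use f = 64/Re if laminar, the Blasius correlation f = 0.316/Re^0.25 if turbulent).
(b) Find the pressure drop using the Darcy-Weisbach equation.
(a) Re = V·D/ν = 2.12·0.092/1.00e-06 = 195040 → turbulent (Re > 4000); f = 0.316/Re^0.25 = 0.316/195040^0.25 = 0.015037 (Blasius is strictly valid for Re ≲ 1e5; used here as the smooth-pipe estimate the problem specifies)
(b) Darcy-Weisbach: ΔP = f·(L/D)·½ρV²/1000 = 0.015037·(168/0.092)·½·1000·2.12²/1000 = 61.71 kPa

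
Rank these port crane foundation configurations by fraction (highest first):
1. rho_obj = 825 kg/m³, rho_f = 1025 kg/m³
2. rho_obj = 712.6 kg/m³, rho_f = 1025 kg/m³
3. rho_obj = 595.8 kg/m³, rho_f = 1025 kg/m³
Case 1: fraction = 0.8049
Case 2: fraction = 0.6952
Case 3: fraction = 0.5813
Ranking (highest first): 1, 2, 3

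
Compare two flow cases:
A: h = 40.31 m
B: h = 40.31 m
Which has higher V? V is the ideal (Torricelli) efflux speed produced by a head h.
V(A) = 28.12 m/s, V(B) = 28.12 m/s. Answer: equal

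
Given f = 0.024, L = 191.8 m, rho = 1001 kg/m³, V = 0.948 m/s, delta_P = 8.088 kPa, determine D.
Formula: \Delta P = f \frac{L}{D} \frac{\rho V^2}{2}
Substituting knowns: 8.088 = 0.024·(191.8/D)·0.5·1001·0.948²/1000
Solving for D: D = 0.024·191.8·0.5·1001·0.948²/(8.088·1000) = 0.256 m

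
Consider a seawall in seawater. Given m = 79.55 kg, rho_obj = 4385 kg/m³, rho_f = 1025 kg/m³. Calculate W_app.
Formula: W_{app} = mg\left(1 - \frac{\rho_f}{\rho_{obj}}\right)
W_app = 79.55·9.81·(1 − 1025/4385) = 598 N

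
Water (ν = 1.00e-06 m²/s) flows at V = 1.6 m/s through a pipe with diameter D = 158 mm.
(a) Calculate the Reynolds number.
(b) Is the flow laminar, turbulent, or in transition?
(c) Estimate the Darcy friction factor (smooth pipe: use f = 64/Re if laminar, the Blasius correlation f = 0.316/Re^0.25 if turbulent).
(a) Re = V·D/ν = 1.6·0.158/1.00e-06 = 252800
(b) Flow regime: turbulent (Re > 4000)
(c) Friction factor: f = 0.316/Re^0.25 = 0.316/252800^0.25 = 0.01409 (Blasius is strictly valid for Re ≲ 1e5; used here as the smooth-pipe estimate the problem specifies)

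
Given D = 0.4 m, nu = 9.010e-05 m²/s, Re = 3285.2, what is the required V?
Formula: Re = \frac{V D}{\nu}
Substituting knowns: 3285.2 = V·0.4/9.010e-05
Solving for V: V = 3285.2·9.010e-05/0.4 = 0.74 m/s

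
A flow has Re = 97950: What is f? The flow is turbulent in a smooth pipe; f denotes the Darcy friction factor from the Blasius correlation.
Formula: f = \frac{0.316}{Re^{0.25}}
f = 0.316/97950^0.25 = 0.01786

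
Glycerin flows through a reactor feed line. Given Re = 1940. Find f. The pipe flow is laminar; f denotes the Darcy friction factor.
Formula: f = \frac{64}{Re}
f = 64/1940 = 0.03299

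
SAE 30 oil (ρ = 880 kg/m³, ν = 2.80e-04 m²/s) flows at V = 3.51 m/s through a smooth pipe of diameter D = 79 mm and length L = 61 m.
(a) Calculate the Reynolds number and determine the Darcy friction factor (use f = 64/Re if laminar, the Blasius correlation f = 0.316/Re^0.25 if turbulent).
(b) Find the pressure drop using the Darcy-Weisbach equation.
(a) Re = V·D/ν = 3.51·0.079/2.80e-04 = 990.32 → laminar (Re < 2300); f = 64/Re = 64/990.32 = 0.064626
(b) Darcy-Weisbach: ΔP = f·(L/D)·½ρV²/1000 = 0.064626·(61/0.079)·½·880·3.51²/1000 = 270.5 kPa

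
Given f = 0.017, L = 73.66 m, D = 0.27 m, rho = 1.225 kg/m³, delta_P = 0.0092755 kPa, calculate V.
Formula: \Delta P = f \frac{L}{D} \frac{\rho V^2}{2}
Substituting knowns: 0.0092755 = 0.017·(73.66/0.27)·0.5·1.225·V²/1000
Solving for V: V = √((0.0092755·1000)/(0.017·(73.66/0.27)·0.5·1.225)) = 1.807 m/s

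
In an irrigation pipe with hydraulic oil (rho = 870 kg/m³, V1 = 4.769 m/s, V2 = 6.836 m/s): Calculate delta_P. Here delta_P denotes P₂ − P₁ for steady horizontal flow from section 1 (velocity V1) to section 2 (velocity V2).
Formula: \Delta P = \frac{1}{2} \rho (V_1^2 - V_2^2)
delta_P = 0.5·870·(4.769² − 6.836²)/1000 = -10.43 kPa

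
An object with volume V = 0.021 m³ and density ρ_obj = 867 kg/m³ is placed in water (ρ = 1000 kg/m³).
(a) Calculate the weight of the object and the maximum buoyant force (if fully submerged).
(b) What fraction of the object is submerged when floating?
(a) W=rho_obj*g*V=867*9.81*0.021=178.6 N; F_B(max)=rho*g*V=1000*9.81*0.021=206.0 N
(b) Floating fraction=rho_obj/rho=867/1000=0.867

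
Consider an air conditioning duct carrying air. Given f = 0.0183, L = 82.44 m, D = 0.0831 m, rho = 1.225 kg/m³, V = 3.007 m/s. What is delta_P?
Formula: \Delta P = f \frac{L}{D} \frac{\rho V^2}{2}
delta_P = 0.0183·(82.44/0.0831)·0.5·1.225·3.007²/1000 = 0.1005 kPa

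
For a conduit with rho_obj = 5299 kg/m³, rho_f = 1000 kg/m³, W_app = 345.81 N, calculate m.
Formula: W_{app} = mg\left(1 - \frac{\rho_f}{\rho_{obj}}\right)
Substituting knowns: 345.81 = m·9.81·(1 − 1000/5299)
Solving for m: m = 345.81/(9.81·(1 − 1000/5299)) = 43.45 kg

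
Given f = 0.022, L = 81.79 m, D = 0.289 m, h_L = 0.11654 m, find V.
Formula: h_L = f \frac{L}{D} \frac{V^2}{2g}
Substituting knowns: 0.11654 = 0.022·(81.79/0.289)·V²/(2·9.81)
Solving for V: V = √(0.11654·2·9.81/(0.022·(81.79/0.289))) = 0.606 m/s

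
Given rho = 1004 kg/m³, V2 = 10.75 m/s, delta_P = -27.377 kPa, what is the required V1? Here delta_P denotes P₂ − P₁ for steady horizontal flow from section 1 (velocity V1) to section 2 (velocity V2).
Formula: \Delta P = \frac{1}{2} \rho (V_1^2 - V_2^2)
Substituting knowns: -27.377 = 0.5·1004·(V1² − 10.75²)/1000
Solving for V1: V1 = √(10.75² + 2·(-27.377·1000)/1004) = 7.812 m/s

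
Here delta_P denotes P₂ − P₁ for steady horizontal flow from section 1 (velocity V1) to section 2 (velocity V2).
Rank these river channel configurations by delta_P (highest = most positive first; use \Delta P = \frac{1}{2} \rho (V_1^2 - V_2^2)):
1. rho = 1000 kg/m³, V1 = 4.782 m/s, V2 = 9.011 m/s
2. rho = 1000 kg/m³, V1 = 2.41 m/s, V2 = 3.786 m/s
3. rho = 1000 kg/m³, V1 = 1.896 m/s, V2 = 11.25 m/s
Case 1: delta_P = -29.17 kPa
Case 2: delta_P = -4.263 kPa
Case 3: delta_P = -61.48 kPa
Ranking (highest first): 2, 1, 3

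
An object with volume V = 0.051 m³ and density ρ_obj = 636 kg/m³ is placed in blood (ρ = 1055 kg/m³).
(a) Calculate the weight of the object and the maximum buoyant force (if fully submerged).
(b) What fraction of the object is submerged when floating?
(a) W=rho_obj*g*V=636*9.81*0.051=318.2 N; F_B(max)=rho*g*V=1055*9.81*0.051=527.8 N
(b) Floating fraction=rho_obj/rho=636/1055=0.603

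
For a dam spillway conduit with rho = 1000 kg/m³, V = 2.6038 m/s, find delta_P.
Formula: V = \sqrt{\frac{2 \Delta P}{\rho}}
Substituting knowns: 2.6038 = √(2·(delta_P·1000)/1000)
Solving for delta_P: delta_P = 2.6038²·1000/2/1000 = 3.39 kPa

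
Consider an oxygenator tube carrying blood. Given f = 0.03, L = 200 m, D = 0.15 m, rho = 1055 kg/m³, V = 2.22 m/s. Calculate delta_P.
Formula: \Delta P = f \frac{L}{D} \frac{\rho V^2}{2}
delta_P = 0.03·(200/0.15)·0.5·1055·2.22²/1000 = 104 kPa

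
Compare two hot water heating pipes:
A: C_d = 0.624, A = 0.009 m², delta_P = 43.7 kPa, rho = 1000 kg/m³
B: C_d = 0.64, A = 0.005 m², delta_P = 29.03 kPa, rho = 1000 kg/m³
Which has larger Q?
Q(A) = 52.5 L/s, Q(B) = 24.38 L/s. Answer: A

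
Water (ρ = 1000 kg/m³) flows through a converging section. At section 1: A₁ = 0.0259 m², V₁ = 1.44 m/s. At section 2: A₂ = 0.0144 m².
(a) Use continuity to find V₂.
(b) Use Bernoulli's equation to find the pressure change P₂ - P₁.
(a) Continuity: A₁V₁=A₂V₂ -> V₂=A₁V₁/A₂=0.0259*1.44/0.0144=2.59 m/s
(b) Bernoulli: P₂-P₁=0.5*rho*(V₁^2-V₂^2)/1000=0.5*1000*(1.44^2-2.59^2)/1000=-2.317 kPa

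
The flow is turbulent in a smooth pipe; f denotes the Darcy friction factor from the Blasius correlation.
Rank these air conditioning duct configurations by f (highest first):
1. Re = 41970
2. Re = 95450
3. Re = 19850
Case 1: f = 0.02208
Case 2: f = 0.01798
Case 3: f = 0.02662
Ranking (highest first): 3, 1, 2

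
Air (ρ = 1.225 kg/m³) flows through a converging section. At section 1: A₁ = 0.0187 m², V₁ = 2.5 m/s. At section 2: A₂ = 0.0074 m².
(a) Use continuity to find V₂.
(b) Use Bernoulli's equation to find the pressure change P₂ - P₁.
(a) Continuity: A₁V₁=A₂V₂ -> V₂=A₁V₁/A₂=0.0187*2.5/0.0074=6.32 m/s
(b) Bernoulli: P₂-P₁=0.5*rho*(V₁^2-V₂^2)/1000=0.5*1.225*(2.5^2-6.32^2)/1000=-0.02064 kPa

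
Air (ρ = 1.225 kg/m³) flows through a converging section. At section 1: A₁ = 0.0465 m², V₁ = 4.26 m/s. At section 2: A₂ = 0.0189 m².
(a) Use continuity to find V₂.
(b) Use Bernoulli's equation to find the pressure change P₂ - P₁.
(a) Continuity: A₁V₁=A₂V₂ -> V₂=A₁V₁/A₂=0.0465*4.26/0.0189=10.48 m/s
(b) Bernoulli: P₂-P₁=0.5*rho*(V₁^2-V₂^2)/1000=0.5*1.225*(4.26^2-10.48^2)/1000=-0.05616 kPa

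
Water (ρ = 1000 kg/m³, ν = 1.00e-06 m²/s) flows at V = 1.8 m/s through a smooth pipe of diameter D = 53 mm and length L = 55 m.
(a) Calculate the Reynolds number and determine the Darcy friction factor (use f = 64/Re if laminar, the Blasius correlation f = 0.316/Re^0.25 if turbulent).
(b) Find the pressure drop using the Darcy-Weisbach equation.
(a) Re = V·D/ν = 1.8·0.053/1.00e-06 = 95400 → turbulent (Re > 4000); f = 0.316/Re^0.25 = 0.316/95400^0.25 = 0.01798
(b) Darcy-Weisbach: ΔP = f·(L/D)·½ρV²/1000 = 0.01798·(55/0.053)·½·1000·1.8²/1000 = 30.23 kPa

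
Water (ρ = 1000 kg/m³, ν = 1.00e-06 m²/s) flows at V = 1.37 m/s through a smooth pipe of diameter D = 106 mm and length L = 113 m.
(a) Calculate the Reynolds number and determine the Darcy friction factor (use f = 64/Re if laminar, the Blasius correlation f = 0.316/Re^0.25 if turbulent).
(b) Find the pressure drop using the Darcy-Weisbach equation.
(a) Re = V·D/ν = 1.37·0.106/1.00e-06 = 145220 → turbulent (Re > 4000); f = 0.316/Re^0.25 = 0.316/145220^0.25 = 0.016188 (Blasius is strictly valid for Re ≲ 1e5; used here as the smooth-pipe estimate the problem specifies)
(b) Darcy-Weisbach: ΔP = f·(L/D)·½ρV²/1000 = 0.016188·(113/0.106)·½·1000·1.37²/1000 = 16.19 kPa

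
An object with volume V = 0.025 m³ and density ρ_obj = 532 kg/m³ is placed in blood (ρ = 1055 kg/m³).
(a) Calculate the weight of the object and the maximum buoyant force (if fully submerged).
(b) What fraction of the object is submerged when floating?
(a) W=rho_obj*g*V=532*9.81*0.025=130.5 N; F_B(max)=rho*g*V=1055*9.81*0.025=258.7 N
(b) Floating fraction=rho_obj/rho=532/1055=0.504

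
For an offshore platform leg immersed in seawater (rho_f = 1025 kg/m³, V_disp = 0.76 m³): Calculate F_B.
Formula: F_B = \rho_f g V_{disp}
F_B = 1025·9.81·0.76 = 7642 N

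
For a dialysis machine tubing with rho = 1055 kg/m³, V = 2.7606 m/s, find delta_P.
Formula: V = \sqrt{\frac{2 \Delta P}{\rho}}
Substituting knowns: 2.7606 = √(2·(delta_P·1000)/1055)
Solving for delta_P: delta_P = 2.7606²·1055/2/1000 = 4.02 kPa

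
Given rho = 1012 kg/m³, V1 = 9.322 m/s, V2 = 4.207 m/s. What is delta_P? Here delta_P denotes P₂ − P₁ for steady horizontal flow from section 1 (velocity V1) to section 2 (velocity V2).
Formula: \Delta P = \frac{1}{2} \rho (V_1^2 - V_2^2)
delta_P = 0.5·1012·(9.322² − 4.207²)/1000 = 35.02 kPa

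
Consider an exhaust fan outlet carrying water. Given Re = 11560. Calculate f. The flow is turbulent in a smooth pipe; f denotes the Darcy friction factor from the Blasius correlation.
Formula: f = \frac{0.316}{Re^{0.25}}
f = 0.316/11560^0.25 = 0.03048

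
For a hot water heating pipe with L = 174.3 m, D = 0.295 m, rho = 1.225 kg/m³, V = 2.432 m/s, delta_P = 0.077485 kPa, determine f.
Formula: \Delta P = f \frac{L}{D} \frac{\rho V^2}{2}
Substituting knowns: 0.077485 = f·(174.3/0.295)·0.5·1.225·2.432²/1000
Solving for f: f = (0.077485·1000)/((174.3/0.295)·0.5·1.225·2.432²) = 0.0362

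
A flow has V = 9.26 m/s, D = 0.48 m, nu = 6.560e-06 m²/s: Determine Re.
Formula: Re = \frac{V D}{\nu}
Re = 9.26·0.48/6.560e-06 = 677561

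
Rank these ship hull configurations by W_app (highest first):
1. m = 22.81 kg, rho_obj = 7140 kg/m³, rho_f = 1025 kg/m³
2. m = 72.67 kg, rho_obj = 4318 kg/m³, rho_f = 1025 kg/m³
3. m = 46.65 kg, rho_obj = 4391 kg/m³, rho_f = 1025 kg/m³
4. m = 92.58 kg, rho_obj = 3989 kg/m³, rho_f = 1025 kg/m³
Case 1: W_app = 191.6 N
Case 2: W_app = 543.7 N
Case 3: W_app = 350.8 N
Case 4: W_app = 674.8 N
Ranking (highest first): 4, 2, 3, 1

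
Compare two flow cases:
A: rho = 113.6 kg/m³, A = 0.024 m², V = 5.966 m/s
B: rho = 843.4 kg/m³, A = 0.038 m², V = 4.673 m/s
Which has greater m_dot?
m_dot(A) = 16.27 kg/s, m_dot(B) = 149.8 kg/s. Answer: B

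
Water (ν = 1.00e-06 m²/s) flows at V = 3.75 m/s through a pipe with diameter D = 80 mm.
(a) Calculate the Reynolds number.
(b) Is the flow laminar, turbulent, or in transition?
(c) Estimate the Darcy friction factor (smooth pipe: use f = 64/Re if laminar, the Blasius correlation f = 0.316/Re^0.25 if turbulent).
(a) Re = V·D/ν = 3.75·0.08/1.00e-06 = 300000
(b) Flow regime: turbulent (Re > 4000)
(c) Friction factor: f = 0.316/Re^0.25 = 0.316/300000^0.25 = 0.0135 (Blasius is strictly valid for Re ≲ 1e5; used here as the smooth-pipe estimate the problem specifies)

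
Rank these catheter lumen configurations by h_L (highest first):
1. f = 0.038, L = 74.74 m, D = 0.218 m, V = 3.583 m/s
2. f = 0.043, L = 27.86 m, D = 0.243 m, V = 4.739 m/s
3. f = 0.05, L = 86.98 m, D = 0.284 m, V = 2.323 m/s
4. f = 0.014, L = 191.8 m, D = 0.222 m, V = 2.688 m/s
Case 1: h_L = 8.525 m
Case 2: h_L = 5.643 m
Case 3: h_L = 4.212 m
Case 4: h_L = 4.454 m
Ranking (highest first): 1, 2, 4, 3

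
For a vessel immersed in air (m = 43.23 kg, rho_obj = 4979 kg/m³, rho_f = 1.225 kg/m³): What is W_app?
Formula: W_{app} = mg\left(1 - \frac{\rho_f}{\rho_{obj}}\right)
W_app = 43.23·9.81·(1 − 1.225/4979) = 424 N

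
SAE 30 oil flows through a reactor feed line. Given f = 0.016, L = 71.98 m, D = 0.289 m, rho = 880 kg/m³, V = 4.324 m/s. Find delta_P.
Formula: \Delta P = f \frac{L}{D} \frac{\rho V^2}{2}
delta_P = 0.016·(71.98/0.289)·0.5·880·4.324²/1000 = 32.78 kPa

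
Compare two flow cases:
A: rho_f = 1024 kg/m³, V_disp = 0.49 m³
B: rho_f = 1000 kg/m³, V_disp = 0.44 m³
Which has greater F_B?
F_B(A) = 4922 N, F_B(B) = 4316 N. Answer: A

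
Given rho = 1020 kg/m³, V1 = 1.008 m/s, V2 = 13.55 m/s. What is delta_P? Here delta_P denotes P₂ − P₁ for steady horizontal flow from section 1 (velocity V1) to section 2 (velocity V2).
Formula: \Delta P = \frac{1}{2} \rho (V_1^2 - V_2^2)
delta_P = 0.5·1020·(1.008² − 13.55²)/1000 = -93.12 kPa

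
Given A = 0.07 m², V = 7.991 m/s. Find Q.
Formula: Q = A V
Q = 0.07·7.991·1000 = 559.4 L/s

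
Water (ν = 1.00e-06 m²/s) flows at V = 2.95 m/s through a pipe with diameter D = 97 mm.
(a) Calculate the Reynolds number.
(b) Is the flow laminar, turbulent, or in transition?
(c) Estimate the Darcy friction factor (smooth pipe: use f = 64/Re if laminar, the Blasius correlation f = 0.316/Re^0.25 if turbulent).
(a) Re = V·D/ν = 2.95·0.097/1.00e-06 = 286150
(b) Flow regime: turbulent (Re > 4000)
(c) Friction factor: f = 0.316/Re^0.25 = 0.316/286150^0.25 = 0.01366 (Blasius is strictly valid for Re ≲ 1e5; used here as the smooth-pipe estimate the problem specifies)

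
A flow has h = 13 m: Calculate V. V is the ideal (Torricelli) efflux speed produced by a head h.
Formula: V = \sqrt{2 g h}
V = √(2·9.81·13) = 15.97 m/s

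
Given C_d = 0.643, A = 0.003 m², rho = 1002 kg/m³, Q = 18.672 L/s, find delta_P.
Formula: Q = C_d A \sqrt{\frac{2 \Delta P}{\rho}}
Substituting knowns: 18.672 = 0.643·0.003·√(2·(delta_P·1000)/1002)·1000
Solving for delta_P: delta_P = ((18.672/1000)/(0.643·0.003))²·1002/2/1000 = 46.94 kPa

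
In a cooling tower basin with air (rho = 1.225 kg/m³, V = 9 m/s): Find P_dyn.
Formula: P_{dyn} = \frac{1}{2} \rho V^2
P_dyn = 0.5·1.225·9²/1000 = 0.04961 kPa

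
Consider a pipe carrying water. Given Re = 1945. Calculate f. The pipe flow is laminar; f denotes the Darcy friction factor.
Formula: f = \frac{64}{Re}
f = 64/1945 = 0.0329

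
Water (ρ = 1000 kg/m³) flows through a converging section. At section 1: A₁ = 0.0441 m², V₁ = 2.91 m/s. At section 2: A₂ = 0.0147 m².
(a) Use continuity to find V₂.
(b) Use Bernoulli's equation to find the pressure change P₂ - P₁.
(a) Continuity: A₁V₁=A₂V₂ -> V₂=A₁V₁/A₂=0.0441*2.91/0.0147=8.73 m/s
(b) Bernoulli: P₂-P₁=0.5*rho*(V₁^2-V₂^2)/1000=0.5*1000*(2.91^2-8.73^2)/1000=-33.87 kPa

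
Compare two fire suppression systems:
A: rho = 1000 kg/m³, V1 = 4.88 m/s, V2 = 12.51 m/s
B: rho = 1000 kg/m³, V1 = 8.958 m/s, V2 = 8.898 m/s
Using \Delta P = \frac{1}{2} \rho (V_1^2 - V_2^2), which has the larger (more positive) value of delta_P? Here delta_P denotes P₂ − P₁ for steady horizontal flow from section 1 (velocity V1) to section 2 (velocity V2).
delta_P(A) = -66.34 kPa, delta_P(B) = 0.5357 kPa. Answer: B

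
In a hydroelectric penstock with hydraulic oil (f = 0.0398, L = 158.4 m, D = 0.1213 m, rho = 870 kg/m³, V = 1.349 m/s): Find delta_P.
Formula: \Delta P = f \frac{L}{D} \frac{\rho V^2}{2}
delta_P = 0.0398·(158.4/0.1213)·0.5·870·1.349²/1000 = 41.14 kPa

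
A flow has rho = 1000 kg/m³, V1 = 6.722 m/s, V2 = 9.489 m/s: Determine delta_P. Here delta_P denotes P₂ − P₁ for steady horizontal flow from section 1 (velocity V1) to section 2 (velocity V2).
Formula: \Delta P = \frac{1}{2} \rho (V_1^2 - V_2^2)
delta_P = 0.5·1000·(6.722² − 9.489²)/1000 = -22.43 kPa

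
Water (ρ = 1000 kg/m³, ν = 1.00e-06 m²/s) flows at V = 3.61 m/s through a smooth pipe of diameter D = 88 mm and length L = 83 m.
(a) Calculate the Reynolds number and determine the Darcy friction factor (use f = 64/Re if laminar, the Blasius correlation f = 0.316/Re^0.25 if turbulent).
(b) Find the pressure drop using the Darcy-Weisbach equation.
(a) Re = V·D/ν = 3.61·0.088/1.00e-06 = 317680 → turbulent (Re > 4000); f = 0.316/Re^0.25 = 0.316/317680^0.25 = 0.01331 (Blasius is strictly valid for Re ≲ 1e5; used here as the smooth-pipe estimate the problem specifies)
(b) Darcy-Weisbach: ΔP = f·(L/D)·½ρV²/1000 = 0.01331·(83/0.088)·½·1000·3.61²/1000 = 81.8 kPa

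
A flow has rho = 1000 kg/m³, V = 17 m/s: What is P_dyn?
Formula: P_{dyn} = \frac{1}{2} \rho V^2
P_dyn = 0.5·1000·17²/1000 = 144.5 kPa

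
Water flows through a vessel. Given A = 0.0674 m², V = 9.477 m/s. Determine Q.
Formula: Q = A V
Q = 0.0674·9.477·1000 = 638.7 L/s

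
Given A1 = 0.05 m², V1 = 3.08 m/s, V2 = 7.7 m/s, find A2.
Formula: V_2 = \frac{A_1 V_1}{A_2}
Substituting knowns: 7.7 = 0.05·3.08/A2
Solving for A2: A2 = 0.05·3.08/7.7 = 0.02 m²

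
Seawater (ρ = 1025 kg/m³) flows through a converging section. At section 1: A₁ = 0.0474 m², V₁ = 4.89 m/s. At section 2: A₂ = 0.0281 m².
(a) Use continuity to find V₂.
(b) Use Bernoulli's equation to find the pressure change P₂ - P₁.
(a) Continuity: A₁V₁=A₂V₂ -> V₂=A₁V₁/A₂=0.0474*4.89/0.0281=8.25 m/s
(b) Bernoulli: P₂-P₁=0.5*rho*(V₁^2-V₂^2)/1000=0.5*1025*(4.89^2-8.25^2)/1000=-22.63 kPa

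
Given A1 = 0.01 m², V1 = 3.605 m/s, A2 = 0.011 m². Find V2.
Formula: V_2 = \frac{A_1 V_1}{A_2}
V2 = 0.01·3.605/0.011 = 3.277 m/s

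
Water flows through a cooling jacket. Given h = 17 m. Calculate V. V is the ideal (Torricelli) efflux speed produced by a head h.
Formula: V = \sqrt{2 g h}
V = √(2·9.81·17) = 18.26 m/s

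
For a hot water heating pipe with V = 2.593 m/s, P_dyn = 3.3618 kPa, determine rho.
Formula: P_{dyn} = \frac{1}{2} \rho V^2
Substituting knowns: 3.3618 = 0.5·rho·2.593²/1000
Solving for rho: rho = 2·(3.3618·1000)/2.593² = 1000 kg/m³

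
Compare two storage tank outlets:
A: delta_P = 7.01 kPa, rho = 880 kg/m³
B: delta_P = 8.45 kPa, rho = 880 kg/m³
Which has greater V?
V(A) = 3.991 m/s, V(B) = 4.382 m/s. Answer: B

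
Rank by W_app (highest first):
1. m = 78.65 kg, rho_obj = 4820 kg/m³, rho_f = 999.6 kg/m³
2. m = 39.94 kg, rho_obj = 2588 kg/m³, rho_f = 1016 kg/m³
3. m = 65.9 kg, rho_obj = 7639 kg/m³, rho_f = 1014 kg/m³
Case 1: W_app = 611.5 N
Case 2: W_app = 238 N
Case 3: W_app = 560.7 N
Ranking (highest first): 1, 3, 2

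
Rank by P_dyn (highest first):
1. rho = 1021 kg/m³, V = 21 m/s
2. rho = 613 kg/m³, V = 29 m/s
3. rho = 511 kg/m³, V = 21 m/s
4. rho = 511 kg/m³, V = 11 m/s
Case 1: P_dyn = 225.1 kPa
Case 2: P_dyn = 257.8 kPa
Case 3: P_dyn = 112.7 kPa
Case 4: P_dyn = 30.92 kPa
Ranking (highest first): 2, 1, 3, 4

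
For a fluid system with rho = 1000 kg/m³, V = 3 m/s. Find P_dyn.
Formula: P_{dyn} = \frac{1}{2} \rho V^2
P_dyn = 0.5·1000·3²/1000 = 4.5 kPa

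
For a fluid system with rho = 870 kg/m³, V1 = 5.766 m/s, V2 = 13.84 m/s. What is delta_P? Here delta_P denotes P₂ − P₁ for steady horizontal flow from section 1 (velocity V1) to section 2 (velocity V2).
Formula: \Delta P = \frac{1}{2} \rho (V_1^2 - V_2^2)
delta_P = 0.5·870·(5.766² − 13.84²)/1000 = -68.86 kPa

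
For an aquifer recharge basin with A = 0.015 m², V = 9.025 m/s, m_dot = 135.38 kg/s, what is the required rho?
Formula: \dot{m} = \rho A V
Substituting knowns: 135.38 = rho·0.015·9.025
Solving for rho: rho = 135.38/(0.015·9.025) = 1000 kg/m³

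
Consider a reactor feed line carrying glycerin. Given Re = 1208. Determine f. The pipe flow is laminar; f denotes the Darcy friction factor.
Formula: f = \frac{64}{Re}
f = 64/1208 = 0.05298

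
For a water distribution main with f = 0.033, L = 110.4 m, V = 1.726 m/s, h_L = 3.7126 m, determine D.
Formula: h_L = f \frac{L}{D} \frac{V^2}{2g}
Substituting knowns: 3.7126 = 0.033·(110.4/D)·1.726²/(2·9.81)
Solving for D: D = 0.033·110.4·1.726²/(2·9.81·3.7126) = 0.149 m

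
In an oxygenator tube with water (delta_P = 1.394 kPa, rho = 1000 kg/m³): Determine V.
Formula: V = \sqrt{\frac{2 \Delta P}{\rho}}
V = √(2·(1.394·1000)/1000) = 1.67 m/s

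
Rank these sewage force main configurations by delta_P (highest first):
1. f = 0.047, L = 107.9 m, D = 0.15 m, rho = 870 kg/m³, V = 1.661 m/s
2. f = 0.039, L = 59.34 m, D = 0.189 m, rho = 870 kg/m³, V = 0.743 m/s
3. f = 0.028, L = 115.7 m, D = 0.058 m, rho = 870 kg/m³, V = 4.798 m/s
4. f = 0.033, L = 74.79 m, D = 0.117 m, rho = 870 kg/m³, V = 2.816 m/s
Case 1: delta_P = 40.57 kPa
Case 2: delta_P = 2.94 kPa
Case 3: delta_P = 559.3 kPa
Case 4: delta_P = 72.77 kPa
Ranking (highest first): 3, 4, 1, 2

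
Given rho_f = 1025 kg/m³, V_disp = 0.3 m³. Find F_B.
Formula: F_B = \rho_f g V_{disp}
F_B = 1025·9.81·0.3 = 3017 N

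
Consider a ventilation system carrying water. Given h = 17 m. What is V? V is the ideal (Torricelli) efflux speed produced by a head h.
Formula: V = \sqrt{2 g h}
V = √(2·9.81·17) = 18.26 m/s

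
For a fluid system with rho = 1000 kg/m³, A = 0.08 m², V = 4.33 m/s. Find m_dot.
Formula: \dot{m} = \rho A V
m_dot = 1000·0.08·4.33 = 346.4 kg/s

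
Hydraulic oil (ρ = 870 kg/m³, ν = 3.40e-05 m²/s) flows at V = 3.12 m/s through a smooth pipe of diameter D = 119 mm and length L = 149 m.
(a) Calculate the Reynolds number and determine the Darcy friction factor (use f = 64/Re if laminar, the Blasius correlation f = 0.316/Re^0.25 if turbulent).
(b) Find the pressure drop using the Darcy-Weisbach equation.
(a) Re = V·D/ν = 3.12·0.119/3.40e-05 = 10920 → turbulent (Re > 4000); f = 0.316/Re^0.25 = 0.316/10920^0.25 = 0.030912
(b) Darcy-Weisbach: ΔP = f·(L/D)·½ρV²/1000 = 0.030912·(149/0.119)·½·870·3.12²/1000 = 163.9 kPa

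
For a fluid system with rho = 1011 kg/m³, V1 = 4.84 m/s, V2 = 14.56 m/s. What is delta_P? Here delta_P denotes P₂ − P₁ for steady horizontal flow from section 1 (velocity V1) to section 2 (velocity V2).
Formula: \Delta P = \frac{1}{2} \rho (V_1^2 - V_2^2)
delta_P = 0.5·1011·(4.84² − 14.56²)/1000 = -95.32 kPa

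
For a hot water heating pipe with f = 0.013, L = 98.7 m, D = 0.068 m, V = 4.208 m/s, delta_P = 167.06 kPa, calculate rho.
Formula: \Delta P = f \frac{L}{D} \frac{\rho V^2}{2}
Substituting knowns: 167.06 = 0.013·(98.7/0.068)·0.5·rho·4.208²/1000
Solving for rho: rho = (167.06·1000)/(0.013·(98.7/0.068)·0.5·4.208²) = 1000 kg/m³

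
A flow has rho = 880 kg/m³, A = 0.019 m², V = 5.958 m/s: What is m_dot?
Formula: \dot{m} = \rho A V
m_dot = 880·0.019·5.958 = 99.62 kg/s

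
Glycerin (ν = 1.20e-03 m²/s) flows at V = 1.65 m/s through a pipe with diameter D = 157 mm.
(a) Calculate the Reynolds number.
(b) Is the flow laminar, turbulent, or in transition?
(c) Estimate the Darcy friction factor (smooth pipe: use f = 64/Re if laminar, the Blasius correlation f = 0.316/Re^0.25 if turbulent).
(a) Re = V·D/ν = 1.65·0.157/1.20e-03 = 215.88
(b) Flow regime: laminar (Re < 2300)
(c) Friction factor: f = 64/Re = 64/215.88 = 0.2965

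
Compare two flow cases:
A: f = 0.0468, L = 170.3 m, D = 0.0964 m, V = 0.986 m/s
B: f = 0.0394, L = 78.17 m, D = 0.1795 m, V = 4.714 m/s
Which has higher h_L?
h_L(A) = 4.097 m, h_L(B) = 19.43 m. Answer: B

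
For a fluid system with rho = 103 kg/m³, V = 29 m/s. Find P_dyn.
Formula: P_{dyn} = \frac{1}{2} \rho V^2
P_dyn = 0.5·103·29²/1000 = 43.31 kPa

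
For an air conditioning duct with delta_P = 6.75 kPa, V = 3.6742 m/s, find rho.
Formula: V = \sqrt{\frac{2 \Delta P}{\rho}}
Substituting knowns: 3.6742 = √(2·(6.75·1000)/rho)
Solving for rho: rho = 2·(6.75·1000)/3.6742² = 1000 kg/m³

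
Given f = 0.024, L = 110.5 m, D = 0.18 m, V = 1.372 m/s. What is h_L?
Formula: h_L = f \frac{L}{D} \frac{V^2}{2g}
h_L = 0.024·(110.5/0.18)·1.372²/(2·9.81) = 1.414 m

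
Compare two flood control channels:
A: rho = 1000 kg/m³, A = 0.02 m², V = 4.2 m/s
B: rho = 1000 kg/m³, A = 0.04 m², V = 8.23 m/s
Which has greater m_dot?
m_dot(A) = 84 kg/s, m_dot(B) = 329.2 kg/s. Answer: B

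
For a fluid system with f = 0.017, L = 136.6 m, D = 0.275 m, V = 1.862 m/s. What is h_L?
Formula: h_L = f \frac{L}{D} \frac{V^2}{2g}
h_L = 0.017·(136.6/0.275)·1.862²/(2·9.81) = 1.492 m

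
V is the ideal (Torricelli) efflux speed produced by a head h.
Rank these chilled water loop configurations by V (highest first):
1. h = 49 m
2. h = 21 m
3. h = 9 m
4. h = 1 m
Case 1: V = 31.01 m/s
Case 2: V = 20.3 m/s
Case 3: V = 13.29 m/s
Case 4: V = 4.429 m/s
Ranking (highest first): 1, 2, 3, 4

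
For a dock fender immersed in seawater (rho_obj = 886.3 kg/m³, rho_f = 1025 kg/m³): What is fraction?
Formula: f_{sub} = \frac{\rho_{obj}}{\rho_f}
fraction = 886.3/1025 = 0.8647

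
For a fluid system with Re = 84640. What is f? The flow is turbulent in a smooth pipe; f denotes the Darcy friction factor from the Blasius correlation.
Formula: f = \frac{0.316}{Re^{0.25}}
f = 0.316/84640^0.25 = 0.01853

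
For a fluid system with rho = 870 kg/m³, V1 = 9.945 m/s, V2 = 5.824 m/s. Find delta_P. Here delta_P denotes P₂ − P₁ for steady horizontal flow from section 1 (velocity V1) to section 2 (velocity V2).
Formula: \Delta P = \frac{1}{2} \rho (V_1^2 - V_2^2)
delta_P = 0.5·870·(9.945² − 5.824²)/1000 = 28.27 kPa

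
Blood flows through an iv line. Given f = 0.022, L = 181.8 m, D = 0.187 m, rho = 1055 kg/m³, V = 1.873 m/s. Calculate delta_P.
Formula: \Delta P = f \frac{L}{D} \frac{\rho V^2}{2}
delta_P = 0.022·(181.8/0.187)·0.5·1055·1.873²/1000 = 39.58 kPa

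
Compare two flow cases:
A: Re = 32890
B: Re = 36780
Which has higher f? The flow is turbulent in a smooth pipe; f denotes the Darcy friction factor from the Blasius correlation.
f(A) = 0.02347, f(B) = 0.02282. Answer: A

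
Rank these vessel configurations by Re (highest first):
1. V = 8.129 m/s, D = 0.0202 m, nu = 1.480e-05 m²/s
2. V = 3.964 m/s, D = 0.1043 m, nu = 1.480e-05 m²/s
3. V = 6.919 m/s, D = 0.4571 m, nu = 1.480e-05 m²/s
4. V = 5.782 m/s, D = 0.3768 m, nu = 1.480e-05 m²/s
Case 1: Re = 11095
Case 2: Re = 27935
Case 3: Re = 213694
Case 4: Re = 147207
Ranking (highest first): 3, 4, 2, 1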